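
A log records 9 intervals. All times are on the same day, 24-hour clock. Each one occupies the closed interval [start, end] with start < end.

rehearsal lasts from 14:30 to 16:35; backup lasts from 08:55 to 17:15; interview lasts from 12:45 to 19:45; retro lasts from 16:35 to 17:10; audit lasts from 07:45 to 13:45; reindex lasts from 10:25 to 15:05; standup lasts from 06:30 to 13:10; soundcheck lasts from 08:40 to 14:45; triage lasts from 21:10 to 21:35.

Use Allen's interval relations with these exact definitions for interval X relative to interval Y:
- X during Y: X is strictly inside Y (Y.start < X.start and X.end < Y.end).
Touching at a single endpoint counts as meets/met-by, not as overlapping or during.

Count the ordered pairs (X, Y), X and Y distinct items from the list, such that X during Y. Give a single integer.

5

Checking all 72 ordered pairs for relation 'during'; matching pairs in alphabetical order:
(rehearsal, backup): rehearsal during backup ✓
(rehearsal, interview): rehearsal during interview ✓
(reindex, backup): reindex during backup ✓
(retro, backup): retro during backup ✓
(retro, interview): retro during interview ✓
Count: 5.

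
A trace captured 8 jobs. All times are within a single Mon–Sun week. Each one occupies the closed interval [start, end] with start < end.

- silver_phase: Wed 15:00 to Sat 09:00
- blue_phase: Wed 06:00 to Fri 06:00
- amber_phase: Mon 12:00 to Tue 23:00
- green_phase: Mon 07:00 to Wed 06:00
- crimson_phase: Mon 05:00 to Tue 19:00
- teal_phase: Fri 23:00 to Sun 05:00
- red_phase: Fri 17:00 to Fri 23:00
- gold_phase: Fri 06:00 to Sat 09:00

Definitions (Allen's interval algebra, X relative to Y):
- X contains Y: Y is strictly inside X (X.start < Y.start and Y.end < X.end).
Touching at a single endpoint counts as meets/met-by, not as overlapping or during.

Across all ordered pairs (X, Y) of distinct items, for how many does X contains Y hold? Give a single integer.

Checking all 56 ordered pairs for relation 'contains'; matching pairs in alphabetical order:
(gold_phase, red_phase): gold_phase contains red_phase ✓
(green_phase, amber_phase): green_phase contains amber_phase ✓
(silver_phase, red_phase): silver_phase contains red_phase ✓
Count: 3.

3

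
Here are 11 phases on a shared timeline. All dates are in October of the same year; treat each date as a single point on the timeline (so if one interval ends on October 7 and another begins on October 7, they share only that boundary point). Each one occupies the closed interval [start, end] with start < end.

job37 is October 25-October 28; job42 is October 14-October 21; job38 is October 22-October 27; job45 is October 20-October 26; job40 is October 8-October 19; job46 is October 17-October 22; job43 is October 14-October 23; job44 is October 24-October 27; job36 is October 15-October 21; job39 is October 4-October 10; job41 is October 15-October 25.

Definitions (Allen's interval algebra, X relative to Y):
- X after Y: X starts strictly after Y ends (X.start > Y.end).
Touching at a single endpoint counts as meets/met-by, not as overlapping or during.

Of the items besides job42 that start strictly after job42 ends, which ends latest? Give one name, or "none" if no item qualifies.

Target job42 = [October 14, October 21].
job36 [October 15, October 21] → finishes → excluded.
job37 [October 25, October 28] → after → candidate.
job38 [October 22, October 27] → after → candidate.
job39 [October 4, October 10] → before → excluded.
job40 [October 8, October 19] → overlaps → excluded.
job41 [October 15, October 25] → overlapped-by → excluded.
job43 [October 14, October 23] → started-by → excluded.
job44 [October 24, October 27] → after → candidate.
job45 [October 20, October 26] → overlapped-by → excluded.
job46 [October 17, October 22] → overlapped-by → excluded.
Among candidates, latest end is October 28 → job37.

job37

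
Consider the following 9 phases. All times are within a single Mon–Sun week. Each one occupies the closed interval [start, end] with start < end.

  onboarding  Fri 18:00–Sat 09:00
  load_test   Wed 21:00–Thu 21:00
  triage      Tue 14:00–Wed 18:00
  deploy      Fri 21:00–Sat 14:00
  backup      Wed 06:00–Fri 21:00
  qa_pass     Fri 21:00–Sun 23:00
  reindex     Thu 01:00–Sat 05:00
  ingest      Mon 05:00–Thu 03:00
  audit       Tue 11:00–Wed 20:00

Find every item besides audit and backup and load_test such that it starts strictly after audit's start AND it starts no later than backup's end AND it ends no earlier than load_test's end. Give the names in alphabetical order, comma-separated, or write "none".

Conditions: its start is strictly after audit's start (X.start > Tue 11:00) AND its start is no later than backup's end (X.start <= Fri 21:00) AND its end is no earlier than load_test's end (X.end >= Thu 21:00).
deploy: start Fri 21:00 > Tue 11:00? ✓; start Fri 21:00 <= Fri 21:00? ✓; end Sat 14:00 >= Thu 21:00? ✓ → yes.
ingest: start Mon 05:00 > Tue 11:00? ✗; start Mon 05:00 <= Fri 21:00? ✓; end Thu 03:00 >= Thu 21:00? ✗ → no.
onboarding: start Fri 18:00 > Tue 11:00? ✓; start Fri 18:00 <= Fri 21:00? ✓; end Sat 09:00 >= Thu 21:00? ✓ → yes.
qa_pass: start Fri 21:00 > Tue 11:00? ✓; start Fri 21:00 <= Fri 21:00? ✓; end Sun 23:00 >= Thu 21:00? ✓ → yes.
reindex: start Thu 01:00 > Tue 11:00? ✓; start Thu 01:00 <= Fri 21:00? ✓; end Sat 05:00 >= Thu 21:00? ✓ → yes.
triage: start Tue 14:00 > Tue 11:00? ✓; start Tue 14:00 <= Fri 21:00? ✓; end Wed 18:00 >= Thu 21:00? ✗ → no.
Result: deploy, onboarding, qa_pass, reindex.

deploy, onboarding, qa_pass, reindex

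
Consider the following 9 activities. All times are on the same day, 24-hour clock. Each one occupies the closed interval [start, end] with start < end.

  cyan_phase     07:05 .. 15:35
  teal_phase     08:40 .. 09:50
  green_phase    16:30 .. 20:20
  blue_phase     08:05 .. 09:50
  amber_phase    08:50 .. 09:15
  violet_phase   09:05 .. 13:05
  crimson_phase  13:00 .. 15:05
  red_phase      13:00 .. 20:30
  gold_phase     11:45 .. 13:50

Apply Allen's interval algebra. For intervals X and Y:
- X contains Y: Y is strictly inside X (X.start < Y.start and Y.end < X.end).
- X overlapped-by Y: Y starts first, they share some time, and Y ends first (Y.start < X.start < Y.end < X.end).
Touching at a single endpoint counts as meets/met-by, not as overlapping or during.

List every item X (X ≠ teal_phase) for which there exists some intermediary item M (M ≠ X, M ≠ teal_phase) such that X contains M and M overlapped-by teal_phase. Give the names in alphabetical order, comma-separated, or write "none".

cyan_phase

Target teal_phase = [08:40, 09:50].
Intermediaries M with M overlapped-by teal_phase: violet_phase.
Via violet_phase — items with X contains violet_phase: cyan_phase.
Union: cyan_phase.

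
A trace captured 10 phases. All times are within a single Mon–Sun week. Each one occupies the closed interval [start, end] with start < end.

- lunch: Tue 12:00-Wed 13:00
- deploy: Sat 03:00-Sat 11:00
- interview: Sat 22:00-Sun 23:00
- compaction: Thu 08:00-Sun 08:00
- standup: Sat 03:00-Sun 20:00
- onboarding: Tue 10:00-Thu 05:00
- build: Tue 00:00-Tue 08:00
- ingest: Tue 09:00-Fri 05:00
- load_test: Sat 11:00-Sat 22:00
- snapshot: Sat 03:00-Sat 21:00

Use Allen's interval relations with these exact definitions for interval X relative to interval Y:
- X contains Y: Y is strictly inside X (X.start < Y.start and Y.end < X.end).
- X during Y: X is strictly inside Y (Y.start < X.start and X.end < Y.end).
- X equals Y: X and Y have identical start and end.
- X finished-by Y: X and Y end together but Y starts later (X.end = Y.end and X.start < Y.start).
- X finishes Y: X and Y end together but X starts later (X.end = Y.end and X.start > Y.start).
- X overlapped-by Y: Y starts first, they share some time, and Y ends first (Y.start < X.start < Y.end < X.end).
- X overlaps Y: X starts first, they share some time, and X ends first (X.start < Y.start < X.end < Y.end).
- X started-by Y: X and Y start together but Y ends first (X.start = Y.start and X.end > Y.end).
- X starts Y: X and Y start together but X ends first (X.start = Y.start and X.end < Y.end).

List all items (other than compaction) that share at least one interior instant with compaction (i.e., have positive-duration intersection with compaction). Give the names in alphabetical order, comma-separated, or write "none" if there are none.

deploy, ingest, interview, load_test, snapshot, standup

Target compaction = [Thu 08:00, Sun 08:00].
build [Tue 00:00, Tue 08:00] → before → no.
deploy [Sat 03:00, Sat 11:00] → during → yes.
ingest [Tue 09:00, Fri 05:00] → overlaps → yes.
interview [Sat 22:00, Sun 23:00] → overlapped-by → yes.
load_test [Sat 11:00, Sat 22:00] → during → yes.
lunch [Tue 12:00, Wed 13:00] → before → no.
onboarding [Tue 10:00, Thu 05:00] → before → no.
snapshot [Sat 03:00, Sat 21:00] → during → yes.
standup [Sat 03:00, Sun 20:00] → overlapped-by → yes.
Result: deploy, ingest, interview, load_test, snapshot, standup.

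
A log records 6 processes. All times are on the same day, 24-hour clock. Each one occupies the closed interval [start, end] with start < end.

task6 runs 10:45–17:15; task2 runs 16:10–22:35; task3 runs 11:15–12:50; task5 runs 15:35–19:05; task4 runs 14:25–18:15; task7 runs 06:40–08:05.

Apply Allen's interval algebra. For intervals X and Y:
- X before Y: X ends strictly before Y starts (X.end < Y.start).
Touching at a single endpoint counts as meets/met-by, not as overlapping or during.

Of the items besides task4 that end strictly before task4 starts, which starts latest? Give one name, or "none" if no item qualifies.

Target task4 = [14:25, 18:15].
task2 [16:10, 22:35] → overlapped-by → excluded.
task3 [11:15, 12:50] → before → candidate.
task5 [15:35, 19:05] → overlapped-by → excluded.
task6 [10:45, 17:15] → overlaps → excluded.
task7 [06:40, 08:05] → before → candidate.
Among candidates, latest start is 11:15 → task3.

task3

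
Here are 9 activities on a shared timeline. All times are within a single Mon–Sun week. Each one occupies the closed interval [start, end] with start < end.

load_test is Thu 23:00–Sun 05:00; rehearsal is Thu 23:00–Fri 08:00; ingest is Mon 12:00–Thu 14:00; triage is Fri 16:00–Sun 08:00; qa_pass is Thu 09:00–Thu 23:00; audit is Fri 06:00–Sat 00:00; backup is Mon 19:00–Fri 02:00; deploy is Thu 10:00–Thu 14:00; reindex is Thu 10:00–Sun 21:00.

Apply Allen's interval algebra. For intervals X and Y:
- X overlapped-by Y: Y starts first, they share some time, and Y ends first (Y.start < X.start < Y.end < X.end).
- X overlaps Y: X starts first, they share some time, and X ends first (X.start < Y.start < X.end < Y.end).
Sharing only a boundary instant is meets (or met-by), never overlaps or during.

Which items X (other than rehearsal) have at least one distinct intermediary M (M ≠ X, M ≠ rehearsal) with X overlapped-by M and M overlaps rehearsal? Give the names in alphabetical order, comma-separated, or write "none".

load_test, reindex

Target rehearsal = [Thu 23:00, Fri 08:00].
Intermediaries M with M overlaps rehearsal: backup.
Via backup — items with X overlapped-by backup: load_test, reindex.
Union: load_test, reindex.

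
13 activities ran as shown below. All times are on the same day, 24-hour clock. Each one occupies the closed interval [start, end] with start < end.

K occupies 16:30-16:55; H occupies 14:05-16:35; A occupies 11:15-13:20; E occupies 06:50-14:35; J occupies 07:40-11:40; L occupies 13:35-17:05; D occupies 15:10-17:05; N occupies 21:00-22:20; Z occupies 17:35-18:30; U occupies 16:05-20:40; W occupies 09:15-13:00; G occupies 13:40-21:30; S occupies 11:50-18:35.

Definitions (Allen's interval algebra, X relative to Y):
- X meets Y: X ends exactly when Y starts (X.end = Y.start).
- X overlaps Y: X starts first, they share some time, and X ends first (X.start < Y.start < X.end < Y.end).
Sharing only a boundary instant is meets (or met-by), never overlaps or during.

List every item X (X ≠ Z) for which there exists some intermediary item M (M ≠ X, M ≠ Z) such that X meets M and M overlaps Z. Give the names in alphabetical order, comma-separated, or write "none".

Target Z = [17:35, 18:30].
Intermediaries M with M overlaps Z: none.
Union: none.

none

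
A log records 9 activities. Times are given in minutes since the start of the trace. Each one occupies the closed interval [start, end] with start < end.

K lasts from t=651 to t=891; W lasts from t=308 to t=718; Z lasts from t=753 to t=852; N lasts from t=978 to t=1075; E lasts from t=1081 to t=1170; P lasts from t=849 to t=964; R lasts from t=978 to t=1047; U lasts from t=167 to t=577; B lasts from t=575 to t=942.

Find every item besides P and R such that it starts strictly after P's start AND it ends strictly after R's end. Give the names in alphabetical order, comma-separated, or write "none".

E, N

Conditions: its start is strictly after P's start (X.start > t=849) AND its end is strictly after R's end (X.end > t=1047).
B: start t=575 > t=849? ✗; end t=942 > t=1047? ✗ → no.
E: start t=1081 > t=849? ✓; end t=1170 > t=1047? ✓ → yes.
K: start t=651 > t=849? ✗; end t=891 > t=1047? ✗ → no.
N: start t=978 > t=849? ✓; end t=1075 > t=1047? ✓ → yes.
U: start t=167 > t=849? ✗; end t=577 > t=1047? ✗ → no.
W: start t=308 > t=849? ✗; end t=718 > t=1047? ✗ → no.
Z: start t=753 > t=849? ✗; end t=852 > t=1047? ✗ → no.
Result: E, N.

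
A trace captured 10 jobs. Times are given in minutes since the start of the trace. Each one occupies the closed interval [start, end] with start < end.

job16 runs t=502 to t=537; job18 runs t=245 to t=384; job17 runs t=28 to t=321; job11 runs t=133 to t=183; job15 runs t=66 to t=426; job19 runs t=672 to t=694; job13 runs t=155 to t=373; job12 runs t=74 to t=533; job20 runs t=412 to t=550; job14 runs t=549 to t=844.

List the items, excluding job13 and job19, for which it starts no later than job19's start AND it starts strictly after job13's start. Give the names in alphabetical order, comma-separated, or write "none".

job14, job16, job18, job20

Conditions: its start is no later than job19's start (X.start <= t=672) AND its start is strictly after job13's start (X.start > t=155).
job11: start t=133 <= t=672? ✓; start t=133 > t=155? ✗ → no.
job12: start t=74 <= t=672? ✓; start t=74 > t=155? ✗ → no.
job14: start t=549 <= t=672? ✓; start t=549 > t=155? ✓ → yes.
job15: start t=66 <= t=672? ✓; start t=66 > t=155? ✗ → no.
job16: start t=502 <= t=672? ✓; start t=502 > t=155? ✓ → yes.
job17: start t=28 <= t=672? ✓; start t=28 > t=155? ✗ → no.
job18: start t=245 <= t=672? ✓; start t=245 > t=155? ✓ → yes.
job20: start t=412 <= t=672? ✓; start t=412 > t=155? ✓ → yes.
Result: job14, job16, job18, job20.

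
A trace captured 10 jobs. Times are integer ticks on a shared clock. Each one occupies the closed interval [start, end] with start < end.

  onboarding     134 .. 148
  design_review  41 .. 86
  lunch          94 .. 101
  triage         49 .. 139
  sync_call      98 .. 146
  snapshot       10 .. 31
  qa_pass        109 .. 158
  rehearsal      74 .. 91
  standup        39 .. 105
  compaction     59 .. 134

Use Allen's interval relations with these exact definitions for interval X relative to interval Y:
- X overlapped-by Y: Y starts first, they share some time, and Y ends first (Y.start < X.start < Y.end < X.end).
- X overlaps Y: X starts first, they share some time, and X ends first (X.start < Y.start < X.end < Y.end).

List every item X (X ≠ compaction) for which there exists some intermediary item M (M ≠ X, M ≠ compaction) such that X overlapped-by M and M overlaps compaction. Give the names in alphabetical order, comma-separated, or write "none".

Target compaction = [59, 134].
Intermediaries M with M overlaps compaction: design_review, standup.
Via design_review — items with X overlapped-by design_review: rehearsal, triage.
Via standup — items with X overlapped-by standup: sync_call, triage.
Union: rehearsal, sync_call, triage.

rehearsal, sync_call, triage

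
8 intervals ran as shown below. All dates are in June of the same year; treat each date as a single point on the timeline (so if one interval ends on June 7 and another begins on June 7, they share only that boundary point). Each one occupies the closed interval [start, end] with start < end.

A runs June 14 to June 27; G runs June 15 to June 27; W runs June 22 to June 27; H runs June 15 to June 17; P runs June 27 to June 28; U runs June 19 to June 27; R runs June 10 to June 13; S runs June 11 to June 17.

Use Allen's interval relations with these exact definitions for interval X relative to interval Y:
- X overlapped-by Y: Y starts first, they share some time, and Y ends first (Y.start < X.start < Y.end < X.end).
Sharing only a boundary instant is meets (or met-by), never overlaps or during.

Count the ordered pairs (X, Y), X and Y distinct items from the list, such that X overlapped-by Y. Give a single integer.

3

Checking all 56 ordered pairs for relation 'overlapped-by'; matching pairs in alphabetical order:
(A, S): A overlapped-by S ✓
(G, S): G overlapped-by S ✓
(S, R): S overlapped-by R ✓
Count: 3.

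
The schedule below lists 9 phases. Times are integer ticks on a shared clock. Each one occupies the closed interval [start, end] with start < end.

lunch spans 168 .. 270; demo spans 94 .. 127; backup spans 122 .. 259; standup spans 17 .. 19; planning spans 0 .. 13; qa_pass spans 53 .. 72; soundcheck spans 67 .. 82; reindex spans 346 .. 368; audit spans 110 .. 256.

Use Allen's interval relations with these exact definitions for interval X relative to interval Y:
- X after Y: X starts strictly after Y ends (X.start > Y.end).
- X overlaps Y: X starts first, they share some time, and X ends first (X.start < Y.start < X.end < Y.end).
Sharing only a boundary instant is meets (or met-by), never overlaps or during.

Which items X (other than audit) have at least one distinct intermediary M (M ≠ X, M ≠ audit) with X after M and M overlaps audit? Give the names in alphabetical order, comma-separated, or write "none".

lunch, reindex

Target audit = [110, 256].
Intermediaries M with M overlaps audit: demo.
Via demo — items with X after demo: lunch, reindex.
Union: lunch, reindex.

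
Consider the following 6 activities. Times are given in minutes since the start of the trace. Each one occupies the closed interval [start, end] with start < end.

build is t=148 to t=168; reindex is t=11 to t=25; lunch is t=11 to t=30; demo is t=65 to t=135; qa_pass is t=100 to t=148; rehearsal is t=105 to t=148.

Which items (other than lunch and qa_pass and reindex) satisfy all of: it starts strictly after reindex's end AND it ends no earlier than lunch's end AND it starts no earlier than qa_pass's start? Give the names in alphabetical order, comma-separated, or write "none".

Conditions: its start is strictly after reindex's end (X.start > t=25) AND its end is no earlier than lunch's end (X.end >= t=30) AND its start is no earlier than qa_pass's start (X.start >= t=100).
build: start t=148 > t=25? ✓; end t=168 >= t=30? ✓; start t=148 >= t=100? ✓ → yes.
demo: start t=65 > t=25? ✓; end t=135 >= t=30? ✓; start t=65 >= t=100? ✗ → no.
rehearsal: start t=105 > t=25? ✓; end t=148 >= t=30? ✓; start t=105 >= t=100? ✓ → yes.
Result: build, rehearsal.

build, rehearsal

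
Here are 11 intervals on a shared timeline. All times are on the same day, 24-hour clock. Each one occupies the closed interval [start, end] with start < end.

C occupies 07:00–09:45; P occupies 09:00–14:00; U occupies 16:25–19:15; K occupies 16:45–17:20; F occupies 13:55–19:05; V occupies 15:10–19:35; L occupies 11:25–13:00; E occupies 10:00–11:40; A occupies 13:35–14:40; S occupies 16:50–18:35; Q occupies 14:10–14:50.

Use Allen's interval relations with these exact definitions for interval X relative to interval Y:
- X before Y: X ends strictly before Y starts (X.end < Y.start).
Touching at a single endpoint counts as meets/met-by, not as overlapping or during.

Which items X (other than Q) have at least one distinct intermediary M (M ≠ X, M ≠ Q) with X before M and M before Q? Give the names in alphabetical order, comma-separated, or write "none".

C

Target Q = [14:10, 14:50].
Intermediaries M with M before Q: C, E, L, P.
Via C — items with X before C: none.
Via E — items with X before E: C.
Via L — items with X before L: C.
Via P — items with X before P: none.
Union: C.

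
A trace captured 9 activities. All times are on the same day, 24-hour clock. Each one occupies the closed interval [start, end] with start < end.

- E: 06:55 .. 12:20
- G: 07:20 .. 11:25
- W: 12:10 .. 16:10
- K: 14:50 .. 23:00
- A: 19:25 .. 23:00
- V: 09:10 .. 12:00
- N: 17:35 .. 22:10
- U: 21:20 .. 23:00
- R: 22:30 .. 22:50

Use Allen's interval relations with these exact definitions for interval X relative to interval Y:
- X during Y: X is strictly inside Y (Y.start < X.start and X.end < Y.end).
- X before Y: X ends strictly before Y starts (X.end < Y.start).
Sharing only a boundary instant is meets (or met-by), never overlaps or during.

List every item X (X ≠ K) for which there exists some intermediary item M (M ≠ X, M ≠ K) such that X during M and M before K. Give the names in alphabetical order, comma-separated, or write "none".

Target K = [14:50, 23:00].
Intermediaries M with M before K: E, G, V.
Via E — items with X during E: G, V.
Via G — items with X during G: none.
Via V — items with X during V: none.
Union: G, V.

G, V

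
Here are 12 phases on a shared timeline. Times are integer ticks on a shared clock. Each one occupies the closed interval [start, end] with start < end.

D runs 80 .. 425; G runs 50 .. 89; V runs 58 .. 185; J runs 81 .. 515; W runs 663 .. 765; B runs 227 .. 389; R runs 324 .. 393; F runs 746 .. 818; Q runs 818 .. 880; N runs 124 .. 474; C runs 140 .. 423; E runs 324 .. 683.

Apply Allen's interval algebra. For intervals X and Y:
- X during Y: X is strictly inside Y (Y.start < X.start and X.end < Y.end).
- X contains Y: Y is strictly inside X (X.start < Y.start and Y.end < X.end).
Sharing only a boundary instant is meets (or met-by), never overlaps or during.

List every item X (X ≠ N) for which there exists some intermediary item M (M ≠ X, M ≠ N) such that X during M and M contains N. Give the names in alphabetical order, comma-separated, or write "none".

B, C, R

Target N = [124, 474].
Intermediaries M with M contains N: J.
Via J — items with X during J: B, C, R.
Union: B, C, R.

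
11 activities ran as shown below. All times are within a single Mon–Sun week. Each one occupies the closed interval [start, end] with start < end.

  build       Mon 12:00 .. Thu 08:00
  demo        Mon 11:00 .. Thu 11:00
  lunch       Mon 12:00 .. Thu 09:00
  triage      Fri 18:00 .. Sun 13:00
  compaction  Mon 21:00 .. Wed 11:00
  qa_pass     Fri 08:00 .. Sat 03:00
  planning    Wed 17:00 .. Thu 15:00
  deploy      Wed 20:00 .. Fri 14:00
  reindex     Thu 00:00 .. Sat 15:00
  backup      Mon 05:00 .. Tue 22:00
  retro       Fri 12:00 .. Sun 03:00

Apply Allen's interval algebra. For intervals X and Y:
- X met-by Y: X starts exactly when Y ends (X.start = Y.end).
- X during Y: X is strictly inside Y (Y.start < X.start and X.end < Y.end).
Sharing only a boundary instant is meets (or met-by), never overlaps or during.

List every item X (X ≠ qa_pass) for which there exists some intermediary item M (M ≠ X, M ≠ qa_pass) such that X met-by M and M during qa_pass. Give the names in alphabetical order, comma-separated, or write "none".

Target qa_pass = [Fri 08:00, Sat 03:00].
Intermediaries M with M during qa_pass: none.
Union: none.

none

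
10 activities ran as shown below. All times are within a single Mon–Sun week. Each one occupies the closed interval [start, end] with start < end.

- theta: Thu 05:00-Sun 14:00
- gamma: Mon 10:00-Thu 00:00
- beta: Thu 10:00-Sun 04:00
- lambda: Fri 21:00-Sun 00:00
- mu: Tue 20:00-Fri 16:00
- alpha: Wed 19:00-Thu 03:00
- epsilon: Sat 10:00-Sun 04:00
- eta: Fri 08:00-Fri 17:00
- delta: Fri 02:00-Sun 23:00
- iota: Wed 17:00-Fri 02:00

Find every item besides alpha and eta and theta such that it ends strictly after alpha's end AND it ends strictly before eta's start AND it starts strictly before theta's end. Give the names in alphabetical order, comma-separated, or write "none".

iota

Conditions: its end is strictly after alpha's end (X.end > Thu 03:00) AND its end is strictly before eta's start (X.end < Fri 08:00) AND its start is strictly before theta's end (X.start < Sun 14:00).
beta: end Sun 04:00 > Thu 03:00? ✓; end Sun 04:00 < Fri 08:00? ✗; start Thu 10:00 < Sun 14:00? ✓ → no.
delta: end Sun 23:00 > Thu 03:00? ✓; end Sun 23:00 < Fri 08:00? ✗; start Fri 02:00 < Sun 14:00? ✓ → no.
epsilon: end Sun 04:00 > Thu 03:00? ✓; end Sun 04:00 < Fri 08:00? ✗; start Sat 10:00 < Sun 14:00? ✓ → no.
gamma: end Thu 00:00 > Thu 03:00? ✗; end Thu 00:00 < Fri 08:00? ✓; start Mon 10:00 < Sun 14:00? ✓ → no.
iota: end Fri 02:00 > Thu 03:00? ✓; end Fri 02:00 < Fri 08:00? ✓; start Wed 17:00 < Sun 14:00? ✓ → yes.
lambda: end Sun 00:00 > Thu 03:00? ✓; end Sun 00:00 < Fri 08:00? ✗; start Fri 21:00 < Sun 14:00? ✓ → no.
mu: end Fri 16:00 > Thu 03:00? ✓; end Fri 16:00 < Fri 08:00? ✗; start Tue 20:00 < Sun 14:00? ✓ → no.
Result: iota.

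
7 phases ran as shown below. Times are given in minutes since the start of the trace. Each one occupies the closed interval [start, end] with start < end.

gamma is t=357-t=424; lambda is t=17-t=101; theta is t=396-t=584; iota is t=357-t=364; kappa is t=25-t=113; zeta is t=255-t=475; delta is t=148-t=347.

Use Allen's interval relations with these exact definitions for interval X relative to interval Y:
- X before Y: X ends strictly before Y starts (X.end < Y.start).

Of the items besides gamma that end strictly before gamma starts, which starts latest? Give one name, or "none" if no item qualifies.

delta

Target gamma = [t=357, t=424].
delta [t=148, t=347] → before → candidate.
iota [t=357, t=364] → starts → excluded.
kappa [t=25, t=113] → before → candidate.
lambda [t=17, t=101] → before → candidate.
theta [t=396, t=584] → overlapped-by → excluded.
zeta [t=255, t=475] → contains → excluded.
Among candidates, latest start is t=148 → delta.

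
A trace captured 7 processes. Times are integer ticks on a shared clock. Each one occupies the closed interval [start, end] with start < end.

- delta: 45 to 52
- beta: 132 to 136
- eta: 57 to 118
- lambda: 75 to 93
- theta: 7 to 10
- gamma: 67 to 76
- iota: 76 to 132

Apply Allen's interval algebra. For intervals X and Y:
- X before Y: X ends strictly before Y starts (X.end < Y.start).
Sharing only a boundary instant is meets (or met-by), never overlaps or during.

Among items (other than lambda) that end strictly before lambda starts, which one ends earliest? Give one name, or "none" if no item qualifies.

Target lambda = [75, 93].
beta [132, 136] → after → excluded.
delta [45, 52] → before → candidate.
eta [57, 118] → contains → excluded.
gamma [67, 76] → overlaps → excluded.
iota [76, 132] → overlapped-by → excluded.
theta [7, 10] → before → candidate.
Among candidates, earliest end is 10 → theta.

theta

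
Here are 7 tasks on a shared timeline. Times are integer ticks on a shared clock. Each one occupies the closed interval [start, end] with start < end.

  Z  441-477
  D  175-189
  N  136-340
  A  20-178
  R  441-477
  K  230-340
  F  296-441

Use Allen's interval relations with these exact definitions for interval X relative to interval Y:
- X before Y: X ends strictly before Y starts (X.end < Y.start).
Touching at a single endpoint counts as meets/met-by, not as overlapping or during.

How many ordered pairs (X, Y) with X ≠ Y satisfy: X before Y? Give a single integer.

12

Checking all 42 ordered pairs for relation 'before'; matching pairs in alphabetical order:
(A, F): A before F ✓
(A, K): A before K ✓
(A, R): A before R ✓
(A, Z): A before Z ✓
(D, F): D before F ✓
(D, K): D before K ✓
(D, R): D before R ✓
(D, Z): D before Z ✓
(K, R): K before R ✓
(K, Z): K before Z ✓
(N, R): N before R ✓
(N, Z): N before Z ✓
Count: 12.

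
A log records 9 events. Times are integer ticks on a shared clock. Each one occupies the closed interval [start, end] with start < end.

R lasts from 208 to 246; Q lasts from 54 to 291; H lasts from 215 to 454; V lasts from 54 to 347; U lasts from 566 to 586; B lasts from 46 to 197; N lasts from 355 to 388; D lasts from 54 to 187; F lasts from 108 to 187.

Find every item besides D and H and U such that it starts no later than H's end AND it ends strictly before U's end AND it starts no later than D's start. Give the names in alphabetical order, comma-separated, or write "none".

B, Q, V

Conditions: its start is no later than H's end (X.start <= 454) AND its end is strictly before U's end (X.end < 586) AND its start is no later than D's start (X.start <= 54).
B: start 46 <= 454? ✓; end 197 < 586? ✓; start 46 <= 54? ✓ → yes.
F: start 108 <= 454? ✓; end 187 < 586? ✓; start 108 <= 54? ✗ → no.
N: start 355 <= 454? ✓; end 388 < 586? ✓; start 355 <= 54? ✗ → no.
Q: start 54 <= 454? ✓; end 291 < 586? ✓; start 54 <= 54? ✓ → yes.
R: start 208 <= 454? ✓; end 246 < 586? ✓; start 208 <= 54? ✗ → no.
V: start 54 <= 454? ✓; end 347 < 586? ✓; start 54 <= 54? ✓ → yes.
Result: B, Q, V.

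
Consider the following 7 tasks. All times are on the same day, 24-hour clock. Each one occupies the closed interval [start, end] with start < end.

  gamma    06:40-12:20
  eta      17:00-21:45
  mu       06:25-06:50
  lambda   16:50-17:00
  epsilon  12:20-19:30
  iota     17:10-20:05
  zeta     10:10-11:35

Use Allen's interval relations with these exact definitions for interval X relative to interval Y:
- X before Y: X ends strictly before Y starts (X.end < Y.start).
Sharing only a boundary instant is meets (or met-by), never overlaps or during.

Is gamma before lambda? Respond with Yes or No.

Yes

gamma = [06:40, 12:20], lambda = [16:50, 17:00].
Actual relation of gamma to lambda: before.
Asked whether 'before' holds → Yes.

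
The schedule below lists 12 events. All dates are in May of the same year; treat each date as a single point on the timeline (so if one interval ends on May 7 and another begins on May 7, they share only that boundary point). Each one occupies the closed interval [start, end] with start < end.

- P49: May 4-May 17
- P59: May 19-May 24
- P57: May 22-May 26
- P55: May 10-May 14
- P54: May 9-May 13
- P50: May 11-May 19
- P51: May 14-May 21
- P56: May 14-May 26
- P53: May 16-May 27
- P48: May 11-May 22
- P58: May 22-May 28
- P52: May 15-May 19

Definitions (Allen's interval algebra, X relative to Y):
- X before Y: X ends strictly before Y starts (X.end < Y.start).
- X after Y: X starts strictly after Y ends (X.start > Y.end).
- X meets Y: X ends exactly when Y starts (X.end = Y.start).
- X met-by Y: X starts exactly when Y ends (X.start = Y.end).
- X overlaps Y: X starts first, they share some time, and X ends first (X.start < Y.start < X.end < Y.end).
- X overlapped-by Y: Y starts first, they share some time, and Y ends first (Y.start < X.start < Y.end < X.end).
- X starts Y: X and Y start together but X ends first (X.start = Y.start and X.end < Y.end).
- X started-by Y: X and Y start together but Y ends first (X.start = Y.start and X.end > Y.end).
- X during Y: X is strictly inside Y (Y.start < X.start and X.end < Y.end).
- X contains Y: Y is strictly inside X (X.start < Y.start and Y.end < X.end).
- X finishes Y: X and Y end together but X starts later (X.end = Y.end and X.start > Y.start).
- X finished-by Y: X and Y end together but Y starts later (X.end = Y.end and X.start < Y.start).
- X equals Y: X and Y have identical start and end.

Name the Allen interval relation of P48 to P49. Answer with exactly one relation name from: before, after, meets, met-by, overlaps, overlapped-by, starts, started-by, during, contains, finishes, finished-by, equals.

P48 = [May 11, May 22]; P49 = [May 4, May 17].
Compare endpoints: P48.start > P49.start, P48.start < P49.end, P48.end > P49.start, P48.end > P49.end.
That pattern is 'overlapped-by'.

overlapped-by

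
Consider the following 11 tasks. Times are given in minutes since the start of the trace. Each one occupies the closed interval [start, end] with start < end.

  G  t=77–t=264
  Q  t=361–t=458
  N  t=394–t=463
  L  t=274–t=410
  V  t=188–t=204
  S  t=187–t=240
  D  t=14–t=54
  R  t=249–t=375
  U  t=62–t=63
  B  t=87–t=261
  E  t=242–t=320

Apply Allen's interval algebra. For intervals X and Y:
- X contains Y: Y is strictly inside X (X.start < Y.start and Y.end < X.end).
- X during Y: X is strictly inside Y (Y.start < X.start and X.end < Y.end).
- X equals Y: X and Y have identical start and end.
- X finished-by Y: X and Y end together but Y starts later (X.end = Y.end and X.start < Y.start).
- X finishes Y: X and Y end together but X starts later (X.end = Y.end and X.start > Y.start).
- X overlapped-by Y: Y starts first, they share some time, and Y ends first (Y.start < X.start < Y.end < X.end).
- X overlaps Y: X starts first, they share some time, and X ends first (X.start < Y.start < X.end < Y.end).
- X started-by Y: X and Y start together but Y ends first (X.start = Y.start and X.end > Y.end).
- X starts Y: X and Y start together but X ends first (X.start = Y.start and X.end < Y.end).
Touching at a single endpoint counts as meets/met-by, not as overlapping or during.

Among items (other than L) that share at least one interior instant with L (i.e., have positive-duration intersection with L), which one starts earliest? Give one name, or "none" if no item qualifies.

E

Target L = [t=274, t=410].
B [t=87, t=261] → before → excluded.
D [t=14, t=54] → before → excluded.
E [t=242, t=320] → overlaps → candidate.
G [t=77, t=264] → before → excluded.
N [t=394, t=463] → overlapped-by → candidate.
Q [t=361, t=458] → overlapped-by → candidate.
R [t=249, t=375] → overlaps → candidate.
S [t=187, t=240] → before → excluded.
U [t=62, t=63] → before → excluded.
V [t=188, t=204] → before → excluded.
Among candidates, earliest start is t=242 → E.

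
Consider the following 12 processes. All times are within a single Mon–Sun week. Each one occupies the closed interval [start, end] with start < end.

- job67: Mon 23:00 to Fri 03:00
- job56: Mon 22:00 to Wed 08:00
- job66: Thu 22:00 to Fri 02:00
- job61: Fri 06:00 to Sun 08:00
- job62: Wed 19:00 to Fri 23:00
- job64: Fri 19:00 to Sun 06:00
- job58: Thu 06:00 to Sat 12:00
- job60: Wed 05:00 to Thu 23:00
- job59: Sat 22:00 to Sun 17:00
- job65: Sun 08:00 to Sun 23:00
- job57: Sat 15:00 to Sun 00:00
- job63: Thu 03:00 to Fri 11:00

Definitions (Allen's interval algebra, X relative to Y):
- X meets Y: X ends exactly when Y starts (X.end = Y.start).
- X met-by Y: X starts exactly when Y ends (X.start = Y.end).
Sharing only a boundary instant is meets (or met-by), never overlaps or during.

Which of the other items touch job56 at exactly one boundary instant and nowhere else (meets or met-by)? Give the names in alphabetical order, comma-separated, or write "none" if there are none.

Target job56 = [Mon 22:00, Wed 08:00].
job57 [Sat 15:00, Sun 00:00] → after → no.
job58 [Thu 06:00, Sat 12:00] → after → no.
job59 [Sat 22:00, Sun 17:00] → after → no.
job60 [Wed 05:00, Thu 23:00] → overlapped-by → no.
job61 [Fri 06:00, Sun 08:00] → after → no.
job62 [Wed 19:00, Fri 23:00] → after → no.
job63 [Thu 03:00, Fri 11:00] → after → no.
job64 [Fri 19:00, Sun 06:00] → after → no.
job65 [Sun 08:00, Sun 23:00] → after → no.
job66 [Thu 22:00, Fri 02:00] → after → no.
job67 [Mon 23:00, Fri 03:00] → overlapped-by → no.
Result: none.

none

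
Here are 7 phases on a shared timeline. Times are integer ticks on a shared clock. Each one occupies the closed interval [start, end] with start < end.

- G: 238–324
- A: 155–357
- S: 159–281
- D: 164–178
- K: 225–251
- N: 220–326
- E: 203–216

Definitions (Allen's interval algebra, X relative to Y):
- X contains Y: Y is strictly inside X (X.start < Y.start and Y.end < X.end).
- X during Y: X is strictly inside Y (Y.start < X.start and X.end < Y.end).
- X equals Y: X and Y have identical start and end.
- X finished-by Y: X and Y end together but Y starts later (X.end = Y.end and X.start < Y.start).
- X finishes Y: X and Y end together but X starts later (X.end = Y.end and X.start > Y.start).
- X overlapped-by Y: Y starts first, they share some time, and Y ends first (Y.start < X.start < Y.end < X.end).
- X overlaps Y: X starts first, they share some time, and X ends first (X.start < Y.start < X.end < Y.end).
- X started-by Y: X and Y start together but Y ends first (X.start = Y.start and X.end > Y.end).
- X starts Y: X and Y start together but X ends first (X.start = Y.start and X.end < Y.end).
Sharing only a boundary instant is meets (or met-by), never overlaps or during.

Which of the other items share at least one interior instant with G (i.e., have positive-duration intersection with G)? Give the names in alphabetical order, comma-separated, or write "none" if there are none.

Target G = [238, 324].
A [155, 357] → contains → yes.
D [164, 178] → before → no.
E [203, 216] → before → no.
K [225, 251] → overlaps → yes.
N [220, 326] → contains → yes.
S [159, 281] → overlaps → yes.
Result: A, K, N, S.

A, K, N, S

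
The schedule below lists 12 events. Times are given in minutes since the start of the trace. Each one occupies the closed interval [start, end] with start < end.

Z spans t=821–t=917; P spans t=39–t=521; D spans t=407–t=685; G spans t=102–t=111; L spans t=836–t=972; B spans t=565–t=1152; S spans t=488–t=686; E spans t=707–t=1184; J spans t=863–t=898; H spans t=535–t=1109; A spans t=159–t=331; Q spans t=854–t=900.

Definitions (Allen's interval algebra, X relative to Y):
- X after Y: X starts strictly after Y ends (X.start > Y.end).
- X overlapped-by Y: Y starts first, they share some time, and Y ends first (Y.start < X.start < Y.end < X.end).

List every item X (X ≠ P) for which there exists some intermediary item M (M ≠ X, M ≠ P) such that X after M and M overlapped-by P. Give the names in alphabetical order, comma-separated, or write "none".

Target P = [t=39, t=521].
Intermediaries M with M overlapped-by P: D, S.
Via D — items with X after D: E, J, L, Q, Z.
Via S — items with X after S: E, J, L, Q, Z.
Union: E, J, L, Q, Z.

E, J, L, Q, Z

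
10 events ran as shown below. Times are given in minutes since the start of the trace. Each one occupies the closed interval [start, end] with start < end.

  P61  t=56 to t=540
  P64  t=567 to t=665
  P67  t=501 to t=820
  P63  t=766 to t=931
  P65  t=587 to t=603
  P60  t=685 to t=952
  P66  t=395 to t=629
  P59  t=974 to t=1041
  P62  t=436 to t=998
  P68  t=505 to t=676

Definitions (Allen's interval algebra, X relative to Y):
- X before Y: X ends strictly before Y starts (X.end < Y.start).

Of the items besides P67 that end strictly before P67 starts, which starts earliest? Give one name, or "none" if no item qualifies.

Target P67 = [t=501, t=820].
P59 [t=974, t=1041] → after → excluded.
P60 [t=685, t=952] → overlapped-by → excluded.
P61 [t=56, t=540] → overlaps → excluded.
P62 [t=436, t=998] → contains → excluded.
P63 [t=766, t=931] → overlapped-by → excluded.
P64 [t=567, t=665] → during → excluded.
P65 [t=587, t=603] → during → excluded.
P66 [t=395, t=629] → overlaps → excluded.
P68 [t=505, t=676] → during → excluded.
No candidates → none.

none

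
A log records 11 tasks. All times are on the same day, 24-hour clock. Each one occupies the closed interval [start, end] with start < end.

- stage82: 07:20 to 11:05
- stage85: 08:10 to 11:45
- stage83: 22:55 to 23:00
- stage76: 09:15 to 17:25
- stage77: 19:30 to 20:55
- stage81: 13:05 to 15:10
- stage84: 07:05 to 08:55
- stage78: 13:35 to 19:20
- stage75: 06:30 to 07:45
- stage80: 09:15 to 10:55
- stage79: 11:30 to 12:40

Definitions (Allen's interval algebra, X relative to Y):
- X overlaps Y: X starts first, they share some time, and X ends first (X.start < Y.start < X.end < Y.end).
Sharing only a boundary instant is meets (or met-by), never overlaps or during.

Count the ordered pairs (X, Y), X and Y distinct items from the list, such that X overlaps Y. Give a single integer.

10

Checking all 110 ordered pairs for relation 'overlaps'; matching pairs in alphabetical order:
(stage75, stage82): stage75 overlaps stage82 ✓
(stage75, stage84): stage75 overlaps stage84 ✓
(stage76, stage78): stage76 overlaps stage78 ✓
(stage81, stage78): stage81 overlaps stage78 ✓
(stage82, stage76): stage82 overlaps stage76 ✓
(stage82, stage85): stage82 overlaps stage85 ✓
(stage84, stage82): stage84 overlaps stage82 ✓
(stage84, stage85): stage84 overlaps stage85 ✓
(stage85, stage76): stage85 overlaps stage76 ✓
(stage85, stage79): stage85 overlaps stage79 ✓
Count: 10.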